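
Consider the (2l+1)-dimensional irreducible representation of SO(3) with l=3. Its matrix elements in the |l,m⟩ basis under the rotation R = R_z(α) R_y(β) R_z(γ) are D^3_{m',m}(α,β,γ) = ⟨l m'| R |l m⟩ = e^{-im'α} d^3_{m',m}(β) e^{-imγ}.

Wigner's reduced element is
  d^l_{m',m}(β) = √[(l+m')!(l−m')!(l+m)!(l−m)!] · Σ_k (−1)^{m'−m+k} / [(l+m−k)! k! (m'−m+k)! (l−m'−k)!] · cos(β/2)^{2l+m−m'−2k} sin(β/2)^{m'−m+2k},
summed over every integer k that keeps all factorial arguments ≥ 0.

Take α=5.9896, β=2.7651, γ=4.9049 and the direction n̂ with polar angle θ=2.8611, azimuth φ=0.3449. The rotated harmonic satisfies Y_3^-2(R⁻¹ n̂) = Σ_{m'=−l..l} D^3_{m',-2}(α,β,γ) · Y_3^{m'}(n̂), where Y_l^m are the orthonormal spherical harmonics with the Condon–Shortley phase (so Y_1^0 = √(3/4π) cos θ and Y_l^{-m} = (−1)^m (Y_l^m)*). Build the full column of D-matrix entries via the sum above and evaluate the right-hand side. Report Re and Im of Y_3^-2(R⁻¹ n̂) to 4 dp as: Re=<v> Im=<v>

Re=-0.0128 Im=0.0468

Need the full column D^3_{m',-2} for m'=−3..3 at α=5.9896, β=2.7651, γ=4.9049.
cos(β/2)=0.187136, sin(β/2)=0.982334
d^3_{-3,-2}: single k=1 term ⇒ +0.000552;  D = -0.000486+0.000263i
d^3_{-2,-2}: k∈[0..1] ⇒ +0.000043 -0.005917 = -0.005874;  D = +0.005755-0.001179i
d^3_{-1,-2}: k∈[0..1] ⇒ -0.000713 +0.039290 = +0.038577;  D = -0.038416-0.003522i
d^3_{0,-2}: k∈[0..1] ⇒ +0.006482 -0.178613 = -0.172131;  D = +0.159530+0.064649i
d^3_{1,-2}: k∈[0..1] ⇒ -0.039290 +0.541320 = +0.502030;  D = -0.390804-0.315129i
d^3_{2,-2}: k∈[0..1] ⇒ +0.163051 -0.898576 = -0.735525;  D = +0.414461+0.607634i
d^3_{3,-2}: single k=0 term ⇒ -0.419305;  D = +0.125922+0.399950i
Y_3^{m'}(θ=2.8611,φ=0.3449) and Σ D·Y over m':
  (-0.0005+0.0003i)·(+0.0045-0.0076i)  (+0.0058-0.0012i)·(-0.0581+0.0479i)  (-0.0384-0.0035i)·(+0.3045-0.1094i)  (+0.1595+0.0646i)·(-0.5798+0.0000i)  (-0.3908-0.3151i)·(-0.3045-0.1094i)  (+0.4145+0.6076i)·(-0.0581-0.0479i)  (+0.1259+0.4000i)·(-0.0045-0.0076i)
Y_3^-2(R⁻¹ n̂) = -0.012805+0.046826i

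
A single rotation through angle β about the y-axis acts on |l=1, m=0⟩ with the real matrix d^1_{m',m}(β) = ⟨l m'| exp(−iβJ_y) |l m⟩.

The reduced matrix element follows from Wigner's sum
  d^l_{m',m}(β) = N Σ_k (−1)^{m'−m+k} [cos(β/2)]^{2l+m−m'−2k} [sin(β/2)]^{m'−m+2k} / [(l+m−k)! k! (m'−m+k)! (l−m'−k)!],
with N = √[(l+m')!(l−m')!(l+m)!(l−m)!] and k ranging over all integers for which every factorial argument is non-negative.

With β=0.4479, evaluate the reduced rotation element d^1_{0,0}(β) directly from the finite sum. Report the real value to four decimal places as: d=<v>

d^1_{0,0}(β=0.4479) via Wigner's sum:
c=cos(0.4479/2)=0.975028, s=sin(0.4479/2)=0.222083; N=√[1·1·1·1]=1.000000
k∈{0,1} keeps every argument non-negative
  k=0: (−1)^0·1.0000/(1)·0.9750^2·0.2221^0 = +0.950679
  k=1: (−1)^1·1.0000/(1)·0.9750^0·0.2221^2 = -0.049321
d^1_{0,0}(0.4479) = +0.950679 -0.049321 = +0.901359

d=0.9014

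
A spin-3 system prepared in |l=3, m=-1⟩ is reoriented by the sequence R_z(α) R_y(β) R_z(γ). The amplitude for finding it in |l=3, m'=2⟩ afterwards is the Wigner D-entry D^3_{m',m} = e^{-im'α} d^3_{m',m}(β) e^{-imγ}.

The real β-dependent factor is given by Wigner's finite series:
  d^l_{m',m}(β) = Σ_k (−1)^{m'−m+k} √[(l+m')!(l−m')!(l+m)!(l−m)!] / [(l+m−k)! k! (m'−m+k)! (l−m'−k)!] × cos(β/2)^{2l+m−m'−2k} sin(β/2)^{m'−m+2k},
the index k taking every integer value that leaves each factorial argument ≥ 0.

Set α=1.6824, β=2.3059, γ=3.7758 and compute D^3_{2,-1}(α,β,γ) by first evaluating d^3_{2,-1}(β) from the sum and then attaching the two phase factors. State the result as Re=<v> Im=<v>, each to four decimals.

Split into d^3_{2,-1}(β=2.3059) × two z-phases.
Half-angle: c=0.405793, s=0.913965. N=√(120·1·2·24)=75.894664
k: max(0,(-1)−(2))=0 … min(3+(-1),3−(2))=1
  k=0: (−1)^3·75.8947/(12)·0.4058^3·0.9140^3 = -0.322651
  k=1: (−1)^4·75.8947/(24)·0.4058^1·0.9140^5 = +0.818375
d^3_{2,-1}(2.3059) = -0.322651 +0.818375 = +0.495725
D = (-0.975192+0.221359i)·(+0.495725)·(-0.805542-0.592539i) = +0.454441+0.198055i

Re=0.4544 Im=0.1981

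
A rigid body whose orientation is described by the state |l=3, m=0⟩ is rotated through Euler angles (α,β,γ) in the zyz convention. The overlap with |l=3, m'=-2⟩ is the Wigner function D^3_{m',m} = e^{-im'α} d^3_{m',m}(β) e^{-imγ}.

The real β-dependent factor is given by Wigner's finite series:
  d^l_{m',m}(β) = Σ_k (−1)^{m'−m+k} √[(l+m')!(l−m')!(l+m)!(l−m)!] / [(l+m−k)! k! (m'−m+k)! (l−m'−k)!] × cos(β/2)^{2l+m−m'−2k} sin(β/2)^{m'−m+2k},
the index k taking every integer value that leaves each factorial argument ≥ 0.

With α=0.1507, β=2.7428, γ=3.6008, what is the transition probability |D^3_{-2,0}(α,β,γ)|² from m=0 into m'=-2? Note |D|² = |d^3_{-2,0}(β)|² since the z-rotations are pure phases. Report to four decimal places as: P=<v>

P=0.0362

Split into d^3_{-2,0}(β=2.7428) × two z-phases.
Half-angle: c=0.198078, s=0.980186. N=√(1·120·6·6)=65.726707
The bounds max(0,m−m')=2 and min(l+m,l−m')=3 give 2 terms
  k=2: (−1)^0·65.7267/(12)·0.1981^4·0.9802^2 = +0.008101
  k=3: (−1)^1·65.7267/(12)·0.1981^2·0.9802^4 = -0.198366
d^3_{-2,0}(2.7428) = +0.008101 -0.198366 = -0.190265
|D^3_{-2,0}|² = |d^3_{-2,0}(β)|² = (-0.190265)² = 0.036201 (the z-rotation phases have unit modulus)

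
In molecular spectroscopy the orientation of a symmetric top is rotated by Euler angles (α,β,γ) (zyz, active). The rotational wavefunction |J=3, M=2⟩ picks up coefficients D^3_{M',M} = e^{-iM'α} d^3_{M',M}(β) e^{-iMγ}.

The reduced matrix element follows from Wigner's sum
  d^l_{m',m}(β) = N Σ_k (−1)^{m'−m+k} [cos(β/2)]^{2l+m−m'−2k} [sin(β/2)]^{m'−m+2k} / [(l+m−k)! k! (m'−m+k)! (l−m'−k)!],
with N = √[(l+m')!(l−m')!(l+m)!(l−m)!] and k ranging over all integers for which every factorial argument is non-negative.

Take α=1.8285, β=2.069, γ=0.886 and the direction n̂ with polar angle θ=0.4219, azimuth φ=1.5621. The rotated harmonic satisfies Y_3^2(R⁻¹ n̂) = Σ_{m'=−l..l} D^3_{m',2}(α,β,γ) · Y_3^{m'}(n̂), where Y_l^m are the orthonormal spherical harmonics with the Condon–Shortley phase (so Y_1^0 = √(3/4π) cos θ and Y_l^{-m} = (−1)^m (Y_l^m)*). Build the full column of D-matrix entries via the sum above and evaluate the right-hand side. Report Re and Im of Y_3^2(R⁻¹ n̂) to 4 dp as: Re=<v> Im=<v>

Need the full column D^3_{m',2} for m'=−3..3 at α=1.8285, β=2.069, γ=0.886.
cos(β/2)=0.510956, sin(β/2)=0.859607
d^3_{-3,2}: single k=5 term ⇒ +0.587433;  D = -0.493955-0.317941i
d^3_{-2,2}: k∈[4..5] ⇒ +0.712749 -0.403459 = +0.309289;  D = -0.095589+0.294148i
d^3_{-1,2}: k∈[3..4] ⇒ +0.535895 -0.758373 = -0.222478;  D = -0.222123-0.012563i
d^3_{0,2}: k∈[2..3] ⇒ +0.275863 -0.780777 = -0.504914;  D = +0.100906+0.494728i
d^3_{1,2}: k∈[1..2] ⇒ +0.094671 -0.535895 = -0.441224;  D = +0.395574-0.195449i
d^3_{2,2}: k∈[0..1] ⇒ +0.017795 -0.251828 = -0.234032;  D = -0.153720-0.176469i
d^3_{3,2}: single k=0 term ⇒ -0.073332;  D = -0.041193+0.060669i
Y_3^{m'}(θ=0.4219,φ=1.5621) and Σ D·Y over m':
  (-0.4940-0.3179i)·(-0.0007+0.0286i)  (-0.0956+0.2941i)·(-0.1563-0.0027i)  (-0.2221-0.0126i)·(+0.0036-0.4184i)  (+0.1009+0.4947i)·(+0.3955+0.0000i)  (+0.3956-0.1954i)·(-0.0036-0.4184i)  (-0.1537-0.1765i)·(-0.1563+0.0027i)  (-0.0412+0.0607i)·(+0.0007+0.0286i)
Y_3^2(R⁻¹ n̂) = -0.001414+0.090144i

Re=-0.0014 Im=0.0901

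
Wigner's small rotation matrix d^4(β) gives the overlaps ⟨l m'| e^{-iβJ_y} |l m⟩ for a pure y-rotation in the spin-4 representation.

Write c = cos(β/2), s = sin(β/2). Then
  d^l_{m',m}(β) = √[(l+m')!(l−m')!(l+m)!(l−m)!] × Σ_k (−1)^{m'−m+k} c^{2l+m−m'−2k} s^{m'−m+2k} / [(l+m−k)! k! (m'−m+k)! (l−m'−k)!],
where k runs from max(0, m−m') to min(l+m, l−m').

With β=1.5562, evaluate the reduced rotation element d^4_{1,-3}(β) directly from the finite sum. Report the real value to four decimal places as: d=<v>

d^4_{1,-3}(β=1.5562) via Wigner's sum:
Half-angle: c=0.712248, s=0.701927. N=√(120·6·1·5040)=1904.940944
The bounds max(0,m−m')=0 and min(l+m,l−m')=1 give 2 terms
  k=0: (−1)^4·1904.9409/(144)·0.7122^4·0.7019^4 = +0.826445
  k=1: (−1)^5·1904.9409/(240)·0.7122^2·0.7019^6 = -0.481600
d^4_{1,-3}(1.5562) = +0.826445 -0.481600 = +0.344845

d=0.3448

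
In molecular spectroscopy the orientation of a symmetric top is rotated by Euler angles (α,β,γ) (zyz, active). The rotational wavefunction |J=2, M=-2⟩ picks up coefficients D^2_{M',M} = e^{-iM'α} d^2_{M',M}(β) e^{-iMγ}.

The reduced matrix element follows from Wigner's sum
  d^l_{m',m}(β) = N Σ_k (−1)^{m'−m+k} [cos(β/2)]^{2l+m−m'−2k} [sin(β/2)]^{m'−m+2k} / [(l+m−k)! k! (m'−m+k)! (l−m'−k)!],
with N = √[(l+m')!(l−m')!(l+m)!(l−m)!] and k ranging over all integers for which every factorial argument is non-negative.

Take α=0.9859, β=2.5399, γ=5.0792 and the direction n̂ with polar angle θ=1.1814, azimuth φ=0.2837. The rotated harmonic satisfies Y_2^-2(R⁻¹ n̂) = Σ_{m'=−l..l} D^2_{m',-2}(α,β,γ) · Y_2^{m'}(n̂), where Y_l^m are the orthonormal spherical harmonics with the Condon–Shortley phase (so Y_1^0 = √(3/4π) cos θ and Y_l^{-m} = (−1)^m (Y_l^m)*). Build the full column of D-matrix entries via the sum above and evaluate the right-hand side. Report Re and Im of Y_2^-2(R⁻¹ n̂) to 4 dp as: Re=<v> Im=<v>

Need the full column D^2_{m',-2} for m'=−2..2 at α=0.9859, β=2.5399, γ=5.0792.
cos(β/2)=0.296329, sin(β/2)=0.955086
d^2_{-2,-2}: single k=0 term ⇒ +0.007711;  D = +0.006989-0.003258i
d^2_{-1,-2}: single k=0 term ⇒ -0.049704;  D = -0.007365+0.049156i
d^2_{0,-2}: single k=0 term ⇒ +0.196204;  D = -0.145731-0.131371i
d^2_{1,-2}: single k=0 term ⇒ -0.516334;  D = +0.499991-0.128882i
d^2_{2,-2}: single k=0 term ⇒ +0.832089;  D = -0.271693+0.786483i
Y_2^{m'}(θ=1.1814,φ=0.2837) and Σ D·Y over m':
  (+0.0070-0.0033i)·(+0.2788-0.1777i)  (-0.0074+0.0492i)·(+0.2605-0.0759i)  (-0.1457-0.1314i)·(-0.1790+0.0000i)  (+0.5000-0.1289i)·(-0.2605-0.0759i)  (-0.2717+0.7865i)·(+0.2788+0.1777i)
Y_2^-2(R⁻¹ n̂) = -0.326242+0.201328i

Re=-0.3262 Im=0.2013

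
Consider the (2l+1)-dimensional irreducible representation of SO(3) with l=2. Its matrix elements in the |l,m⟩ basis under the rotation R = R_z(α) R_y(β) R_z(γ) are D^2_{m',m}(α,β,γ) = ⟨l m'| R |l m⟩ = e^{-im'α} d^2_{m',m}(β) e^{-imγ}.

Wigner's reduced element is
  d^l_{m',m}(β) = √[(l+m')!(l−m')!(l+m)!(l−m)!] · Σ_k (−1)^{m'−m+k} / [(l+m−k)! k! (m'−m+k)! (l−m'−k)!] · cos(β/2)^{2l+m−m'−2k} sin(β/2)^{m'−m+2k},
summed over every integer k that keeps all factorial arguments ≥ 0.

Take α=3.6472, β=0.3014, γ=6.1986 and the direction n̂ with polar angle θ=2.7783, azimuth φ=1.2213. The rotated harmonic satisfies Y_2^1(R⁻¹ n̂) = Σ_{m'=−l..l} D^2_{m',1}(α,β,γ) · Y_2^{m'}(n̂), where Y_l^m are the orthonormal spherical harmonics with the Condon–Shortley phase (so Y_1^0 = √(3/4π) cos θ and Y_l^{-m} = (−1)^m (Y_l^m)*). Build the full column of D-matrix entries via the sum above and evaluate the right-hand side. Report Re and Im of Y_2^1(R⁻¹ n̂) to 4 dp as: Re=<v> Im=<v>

Re=0.0308 Im=-0.1731

Need the full column D^2_{m',1} for m'=−2..2 at α=3.6472, β=0.3014, γ=6.1986.
cos(β/2)=0.988666, sin(β/2)=0.150130
d^2_{-2,1}: single k=3 term ⇒ +0.006691;  D = +0.003060+0.005950i
d^2_{-1,1}: k∈[2..3] ⇒ +0.066093 -0.000508 = +0.065585;  D = -0.054490-0.036500i
d^2_{0,1}: k∈[1..2] ⇒ +0.355380 -0.008195 = +0.347185;  D = +0.345944+0.029332i
d^2_{1,1}: k∈[0..1] ⇒ +0.955430 -0.066093 = +0.889337;  D = -0.811672+0.363466i
d^2_{2,1}: single k=0 term ⇒ -0.290166;  D = -0.174254+0.232017i
Y_2^{m'}(θ=2.7783,φ=1.2213) and Σ D·Y over m':
  (+0.0031+0.0060i)·(-0.0373-0.0314i)  (-0.0545-0.0365i)·(-0.0879+0.2411i)  (+0.3459+0.0293i)·(+0.5113+0.0000i)  (-0.8117+0.3635i)·(+0.0879+0.2411i)  (-0.1743+0.2320i)·(-0.0373+0.0314i)
Y_2^1(R⁻¹ n̂) = +0.030815-0.173137i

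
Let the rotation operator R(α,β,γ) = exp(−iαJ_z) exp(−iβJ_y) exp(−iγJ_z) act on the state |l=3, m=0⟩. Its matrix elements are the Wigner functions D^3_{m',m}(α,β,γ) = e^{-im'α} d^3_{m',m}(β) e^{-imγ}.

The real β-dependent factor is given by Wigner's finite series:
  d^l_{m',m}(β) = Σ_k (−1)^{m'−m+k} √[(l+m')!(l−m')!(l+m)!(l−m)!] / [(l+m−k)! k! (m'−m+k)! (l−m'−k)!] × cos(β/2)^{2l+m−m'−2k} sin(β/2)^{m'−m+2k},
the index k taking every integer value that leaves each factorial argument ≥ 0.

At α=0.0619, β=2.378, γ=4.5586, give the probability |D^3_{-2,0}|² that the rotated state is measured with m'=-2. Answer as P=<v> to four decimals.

P=0.2237

D^3_{-2,0}(0.0619,2.378,4.5586) = e^{-i·-2·0.0619}·d^3_{-2,0}(2.378)·e^{-i·0·4.5586}. Compute d first:
With c≡cos(β/2)=0.372588 and s≡sin(β/2)=0.927997, N=[1·120·6·6]^{1/2}=65.726707
k∈{2,3} keeps every argument non-negative
  k=2: (−1)^0·65.7267/(12)·0.3726^4·0.9280^2 = +0.090901
  k=3: (−1)^1·65.7267/(12)·0.3726^2·0.9280^4 = -0.563903
d^3_{-2,0}(2.378) = +0.090901 -0.563903 = -0.473002
|D^3_{-2,0}|² = |d^3_{-2,0}(β)|² = (-0.473002)² = 0.223731 (the z-rotation phases have unit modulus)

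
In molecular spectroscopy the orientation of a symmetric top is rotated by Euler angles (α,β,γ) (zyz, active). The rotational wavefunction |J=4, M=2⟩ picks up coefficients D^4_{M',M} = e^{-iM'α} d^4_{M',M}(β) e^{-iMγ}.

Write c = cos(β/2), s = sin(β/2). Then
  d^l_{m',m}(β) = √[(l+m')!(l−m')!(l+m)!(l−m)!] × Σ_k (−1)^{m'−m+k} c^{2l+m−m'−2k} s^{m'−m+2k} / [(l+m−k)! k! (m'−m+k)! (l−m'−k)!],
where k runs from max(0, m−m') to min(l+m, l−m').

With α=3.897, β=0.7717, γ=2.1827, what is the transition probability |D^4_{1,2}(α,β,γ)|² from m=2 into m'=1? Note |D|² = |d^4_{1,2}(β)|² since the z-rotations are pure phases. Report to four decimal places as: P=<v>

P=0.0618

First d^4_{1,2}(β=0.7717), then the phase factors e^{-i(1)α} and e^{-i(2)γ}:
With c≡cos(β/2)=0.926479 and s≡sin(β/2)=0.376347, N=[120·6·720·2]^{1/2}=1018.233765
Admissible k: 1..3 (factorial args all ≥0)
  k=1: (−1)^0·1018.2338/(240)·0.9265^7·0.3763^1 = +0.935563
  k=2: (−1)^1·1018.2338/(48)·0.9265^5·0.3763^3 = -0.771878
  k=3: (−1)^2·1018.2338/(72)·0.9265^3·0.3763^5 = +0.084911
d^4_{1,2}(0.7717) = +0.935563 -0.771878 +0.084911 = +0.248596
|D^4_{1,2}|² = |d^4_{1,2}(β)|² = (+0.248596)² = 0.061800 (the z-rotation phases have unit modulus)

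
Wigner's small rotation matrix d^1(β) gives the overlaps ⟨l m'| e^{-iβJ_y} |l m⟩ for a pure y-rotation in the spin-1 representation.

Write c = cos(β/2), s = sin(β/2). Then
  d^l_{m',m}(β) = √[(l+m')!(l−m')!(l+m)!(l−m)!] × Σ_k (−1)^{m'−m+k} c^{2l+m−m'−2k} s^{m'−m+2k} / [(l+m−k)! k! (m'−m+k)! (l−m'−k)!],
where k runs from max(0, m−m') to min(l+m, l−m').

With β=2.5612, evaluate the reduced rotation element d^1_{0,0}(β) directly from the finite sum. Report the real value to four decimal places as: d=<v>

d^1_{0,0}(β=2.5612) via Wigner's sum:
With c≡cos(β/2)=0.286140 and s≡sin(β/2)=0.958188, N=[1·1·1·1]^{1/2}=1.000000
k∈{0,1} keeps every argument non-negative
  k=0: (−1)^0·1.0000/(1)·0.2861^2·0.9582^0 = +0.081876
  k=1: (−1)^1·1.0000/(1)·0.2861^0·0.9582^2 = -0.918124
d^1_{0,0}(2.5612) = +0.081876 -0.918124 = -0.836247

d=-0.8362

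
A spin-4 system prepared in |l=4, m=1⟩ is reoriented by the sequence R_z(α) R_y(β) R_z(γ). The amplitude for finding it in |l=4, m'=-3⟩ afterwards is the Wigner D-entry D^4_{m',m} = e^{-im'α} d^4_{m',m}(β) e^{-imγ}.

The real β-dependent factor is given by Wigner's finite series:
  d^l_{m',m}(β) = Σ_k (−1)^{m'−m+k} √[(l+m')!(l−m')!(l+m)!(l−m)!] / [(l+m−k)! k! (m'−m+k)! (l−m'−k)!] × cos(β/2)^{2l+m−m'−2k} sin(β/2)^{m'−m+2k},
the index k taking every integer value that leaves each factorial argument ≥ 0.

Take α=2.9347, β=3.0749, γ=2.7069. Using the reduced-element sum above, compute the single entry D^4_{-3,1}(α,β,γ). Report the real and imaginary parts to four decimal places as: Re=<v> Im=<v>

First d^4_{-3,1}(β=3.0749), then the phase factors e^{-i(-3)α} and e^{-i(1)γ}:
c=cos(3.0749/2)=0.033340, s=sin(3.0749/2)=0.999444; N=√[1·5040·120·6]=1904.940944
k: max(0,(1)−(-3))=4 … min(4+(1),4−(-3))=5
  k=4: (−1)^0·1904.9409/(144)·0.0333^4·0.9994^4 = +0.000016
  k=5: (−1)^1·1904.9409/(240)·0.0333^2·0.9994^6 = -0.008793
d^4_{-3,1}(3.0749) = +0.000016 -0.008793 = -0.008777
D = (-0.813484+0.581587i)·(-0.008777)·(-0.907000-0.421132i) = -0.008626+0.001623i

Re=-0.0086 Im=0.0016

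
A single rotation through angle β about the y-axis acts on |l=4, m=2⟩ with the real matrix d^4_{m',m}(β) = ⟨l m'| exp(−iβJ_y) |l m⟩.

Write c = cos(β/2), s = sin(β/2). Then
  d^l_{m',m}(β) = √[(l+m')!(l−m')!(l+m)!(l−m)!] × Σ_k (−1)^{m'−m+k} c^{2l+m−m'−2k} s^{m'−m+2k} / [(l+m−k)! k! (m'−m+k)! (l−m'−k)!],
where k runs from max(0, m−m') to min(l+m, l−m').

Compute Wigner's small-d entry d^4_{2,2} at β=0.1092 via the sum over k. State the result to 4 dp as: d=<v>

d=0.9529

d^4_{2,2}(β=0.1092) via Wigner's sum:
c=cos(0.1092/2)=0.998510, s=sin(0.1092/2)=0.054573; N=√[720·2·720·2]=1440.000000
k∈{0,1,2} keeps every argument non-negative
  k=0: (−1)^0·1440.0000/(1440)·0.9985^8·0.0546^0 = +0.988140
  k=1: (−1)^1·1440.0000/(120)·0.9985^6·0.0546^2 = -0.035420
  k=2: (−1)^2·1440.0000/(96)·0.9985^4·0.0546^4 = +0.000132
d^4_{2,2}(0.1092) = +0.988140 -0.035420 +0.000132 = +0.952853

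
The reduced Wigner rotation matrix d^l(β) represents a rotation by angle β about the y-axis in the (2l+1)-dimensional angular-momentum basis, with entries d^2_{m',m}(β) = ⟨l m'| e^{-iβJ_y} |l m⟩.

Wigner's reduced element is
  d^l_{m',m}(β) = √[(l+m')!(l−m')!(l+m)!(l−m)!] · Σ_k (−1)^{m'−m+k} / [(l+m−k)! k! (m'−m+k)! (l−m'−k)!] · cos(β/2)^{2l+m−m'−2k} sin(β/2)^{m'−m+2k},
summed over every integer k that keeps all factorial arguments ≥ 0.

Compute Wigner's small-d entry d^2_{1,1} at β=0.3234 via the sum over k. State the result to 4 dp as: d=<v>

d=0.8731

d^2_{1,1}(β=0.3234) via Wigner's sum:
With c≡cos(β/2)=0.986955 and s≡sin(β/2)=0.160996, N=[6·1·6·1]^{1/2}=6.000000
k: max(0,(1)−(1))=0 … min(2+(1),2−(1))=1
  k=0: (−1)^0·6.0000/(6)·0.9870^4·0.1610^0 = +0.948832
  k=1: (−1)^1·6.0000/(2)·0.9870^2·0.1610^2 = -0.075744
d^2_{1,1}(0.3234) = +0.948832 -0.075744 = +0.873088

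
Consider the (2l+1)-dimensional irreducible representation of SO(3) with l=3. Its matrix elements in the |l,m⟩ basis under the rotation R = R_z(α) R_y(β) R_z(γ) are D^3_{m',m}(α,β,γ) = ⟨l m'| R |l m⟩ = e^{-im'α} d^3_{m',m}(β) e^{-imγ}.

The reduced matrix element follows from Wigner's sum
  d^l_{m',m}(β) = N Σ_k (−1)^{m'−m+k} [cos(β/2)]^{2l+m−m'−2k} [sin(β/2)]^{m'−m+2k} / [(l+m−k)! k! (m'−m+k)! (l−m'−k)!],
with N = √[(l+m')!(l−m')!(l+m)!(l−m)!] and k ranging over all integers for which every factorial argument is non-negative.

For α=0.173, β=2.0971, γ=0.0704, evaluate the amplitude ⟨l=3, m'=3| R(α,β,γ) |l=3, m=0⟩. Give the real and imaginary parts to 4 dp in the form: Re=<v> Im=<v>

D^3_{3,0}(0.173,2.0971,0.0704) = e^{-i·3·0.173}·d^3_{3,0}(2.0971)·e^{-i·0·0.0704}. Compute d first:
With c≡cos(β/2)=0.498828 and s≡sin(β/2)=0.866701, N=[720·1·6·6]^{1/2}=160.996894
k∈{0} keeps every argument non-negative
  k=0: (−1)^3·160.9969/(36)·0.4988^3·0.8667^3 = -0.361390
d^3_{3,0}(2.0971) = -0.361390
Attach z-rotation phases: D = e^{-i(3)(0.173)}·(-0.361390)·e^{-i(0)(0.0704)} = -0.313800+0.179254i

Re=-0.3138 Im=0.1793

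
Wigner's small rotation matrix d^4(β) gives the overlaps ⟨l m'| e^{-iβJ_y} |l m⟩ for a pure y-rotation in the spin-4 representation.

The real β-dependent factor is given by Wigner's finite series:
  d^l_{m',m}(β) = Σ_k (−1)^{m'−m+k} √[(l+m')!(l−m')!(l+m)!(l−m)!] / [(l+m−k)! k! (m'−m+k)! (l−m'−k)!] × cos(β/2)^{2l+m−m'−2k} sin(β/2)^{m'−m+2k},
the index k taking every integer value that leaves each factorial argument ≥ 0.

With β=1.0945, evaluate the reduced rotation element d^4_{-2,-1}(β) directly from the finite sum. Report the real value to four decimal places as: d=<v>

d=-0.2902

d^4_{-2,-1}(β=1.0945) via Wigner's sum:
c=cos(1.0945/2)=0.853959, s=sin(1.0945/2)=0.520341; N=√[2·720·6·120]=1018.233765
The bounds max(0,m−m')=1 and min(l+m,l−m')=3 give 3 terms
  k=1: (−1)^0·1018.2338/(240)·0.8540^7·0.5203^1 = +0.731109
  k=2: (−1)^1·1018.2338/(48)·0.8540^5·0.5203^3 = -1.357232
  k=3: (−1)^2·1018.2338/(72)·0.8540^3·0.5203^5 = +0.335943
d^4_{-2,-1}(1.0945) = +0.731109 -1.357232 +0.335943 = -0.290181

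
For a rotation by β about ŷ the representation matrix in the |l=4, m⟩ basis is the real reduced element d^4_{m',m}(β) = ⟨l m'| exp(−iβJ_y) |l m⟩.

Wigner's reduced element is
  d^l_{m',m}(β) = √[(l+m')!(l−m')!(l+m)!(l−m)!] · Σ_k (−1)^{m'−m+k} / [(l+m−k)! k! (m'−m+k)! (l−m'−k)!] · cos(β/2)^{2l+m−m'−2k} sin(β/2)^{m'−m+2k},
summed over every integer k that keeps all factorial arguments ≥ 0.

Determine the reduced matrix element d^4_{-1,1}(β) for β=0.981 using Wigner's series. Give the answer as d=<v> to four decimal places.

d^4_{-1,1}(β=0.981) via Wigner's sum:
c=cos(0.981/2)=0.882097, s=sin(0.981/2)=0.471067; N=√[6·120·120·6]=720.000000
k: max(0,(1)−(-1))=2 … min(4+(1),4−(-1))=5
  k=2: (−1)^0·720.0000/(72)·0.8821^6·0.4711^2 = +1.045357
  k=3: (−1)^1·720.0000/(24)·0.8821^4·0.4711^4 = -0.894372
  k=4: (−1)^2·720.0000/(48)·0.8821^2·0.4711^6 = +0.127532
  k=5: (−1)^3·720.0000/(720)·0.8821^0·0.4711^8 = -0.002425
d^4_{-1,1}(0.981) = +1.045357 -0.894372 +0.127532 -0.002425 = +0.276093

d=0.2761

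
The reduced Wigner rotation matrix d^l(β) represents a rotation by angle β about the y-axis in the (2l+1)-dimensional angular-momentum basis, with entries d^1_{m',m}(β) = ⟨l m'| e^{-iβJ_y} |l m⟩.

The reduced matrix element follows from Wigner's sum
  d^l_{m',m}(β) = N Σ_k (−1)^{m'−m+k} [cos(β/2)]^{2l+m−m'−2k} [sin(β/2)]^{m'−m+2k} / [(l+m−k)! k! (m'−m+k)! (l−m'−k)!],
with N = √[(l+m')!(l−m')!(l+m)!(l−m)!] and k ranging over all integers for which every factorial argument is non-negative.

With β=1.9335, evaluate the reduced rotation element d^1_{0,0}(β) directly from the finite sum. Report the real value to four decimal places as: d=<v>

d=-0.3548

d^1_{0,0}(β=1.9335) via Wigner's sum:
Half-angle: c=0.567977, s=0.823044. N=√(1·1·1·1)=1.000000
k: max(0,(0)−(0))=0 … min(1+(0),1−(0))=1
  k=0: (−1)^0·1.0000/(1)·0.5680^2·0.8230^0 = +0.322598
  k=1: (−1)^1·1.0000/(1)·0.5680^0·0.8230^2 = -0.677402
d^1_{0,0}(1.9335) = +0.322598 -0.677402 = -0.354803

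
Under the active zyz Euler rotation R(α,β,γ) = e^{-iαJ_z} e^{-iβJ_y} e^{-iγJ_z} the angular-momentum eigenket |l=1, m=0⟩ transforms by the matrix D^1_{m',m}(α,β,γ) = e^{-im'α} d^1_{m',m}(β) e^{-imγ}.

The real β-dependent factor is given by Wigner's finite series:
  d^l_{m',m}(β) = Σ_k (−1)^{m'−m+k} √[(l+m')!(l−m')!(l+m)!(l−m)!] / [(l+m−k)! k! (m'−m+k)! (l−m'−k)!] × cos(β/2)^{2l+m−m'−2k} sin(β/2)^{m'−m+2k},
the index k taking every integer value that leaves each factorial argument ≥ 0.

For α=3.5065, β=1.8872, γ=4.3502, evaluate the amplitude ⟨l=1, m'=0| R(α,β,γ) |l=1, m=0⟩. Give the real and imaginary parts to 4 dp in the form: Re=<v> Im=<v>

Re=-0.3112 Im=0.0000

First d^1_{0,0}(β=1.8872), then the phase factors e^{-i(0)α} and e^{-i(0)γ}:
Half-angle: c=0.586877, s=0.809676. N=√(1·1·1·1)=1.000000
k∈{0,1} keeps every argument non-negative
  k=0: (−1)^0·1.0000/(1)·0.5869^2·0.8097^0 = +0.344425
  k=1: (−1)^1·1.0000/(1)·0.5869^0·0.8097^2 = -0.655575
d^1_{0,0}(1.8872) = +0.344425 -0.655575 = -0.311151
Attach z-rotation phases: D = e^{-i(0)(3.5065)}·(-0.311151)·e^{-i(0)(4.3502)} = -0.311151+0.000000i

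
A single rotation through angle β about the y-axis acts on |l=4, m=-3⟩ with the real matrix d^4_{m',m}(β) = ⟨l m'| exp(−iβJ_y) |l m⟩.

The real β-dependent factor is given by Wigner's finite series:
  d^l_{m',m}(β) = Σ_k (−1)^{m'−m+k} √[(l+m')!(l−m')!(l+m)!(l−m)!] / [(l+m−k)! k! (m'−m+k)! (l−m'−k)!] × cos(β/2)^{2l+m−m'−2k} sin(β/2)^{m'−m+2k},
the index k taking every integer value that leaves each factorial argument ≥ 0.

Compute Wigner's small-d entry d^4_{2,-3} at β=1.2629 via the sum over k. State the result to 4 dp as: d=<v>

d^4_{2,-3}(β=1.2629) via Wigner's sum:
With c≡cos(β/2)=0.807172 and s≡sin(β/2)=0.590316, N=[720·2·1·5040]^{1/2}=2693.993318
k: max(0,(-3)−(2))=0 … min(4+(-3),4−(2))=1
  k=0: (−1)^5·2693.9933/(240)·0.8072^3·0.5903^5 = -0.423161
  k=1: (−1)^6·2693.9933/(720)·0.8072^1·0.5903^7 = +0.075443
d^4_{2,-3}(1.2629) = -0.423161 +0.075443 = -0.347718

d=-0.3477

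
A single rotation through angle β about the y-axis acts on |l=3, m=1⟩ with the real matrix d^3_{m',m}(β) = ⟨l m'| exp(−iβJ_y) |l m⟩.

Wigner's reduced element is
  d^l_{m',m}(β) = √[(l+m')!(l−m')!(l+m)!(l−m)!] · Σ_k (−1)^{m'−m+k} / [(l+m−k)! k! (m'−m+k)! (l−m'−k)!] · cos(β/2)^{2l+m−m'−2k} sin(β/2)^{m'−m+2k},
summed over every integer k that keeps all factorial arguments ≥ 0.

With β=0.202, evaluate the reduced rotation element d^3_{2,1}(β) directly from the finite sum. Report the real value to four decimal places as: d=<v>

d^3_{2,1}(β=0.202) via Wigner's sum:
c=cos(0.202/2)=0.994904, s=sin(0.202/2)=0.100828; N=√[120·1·24·2]=75.894664
k∈{0,1} keeps every argument non-negative
  k=0: (−1)^1·75.8947/(24)·0.9949^5·0.1008^1 = -0.310805
  k=1: (−1)^2·75.8947/(12)·0.9949^3·0.1008^3 = +0.006384
d^3_{2,1}(0.202) = -0.310805 +0.006384 = -0.304421

d=-0.3044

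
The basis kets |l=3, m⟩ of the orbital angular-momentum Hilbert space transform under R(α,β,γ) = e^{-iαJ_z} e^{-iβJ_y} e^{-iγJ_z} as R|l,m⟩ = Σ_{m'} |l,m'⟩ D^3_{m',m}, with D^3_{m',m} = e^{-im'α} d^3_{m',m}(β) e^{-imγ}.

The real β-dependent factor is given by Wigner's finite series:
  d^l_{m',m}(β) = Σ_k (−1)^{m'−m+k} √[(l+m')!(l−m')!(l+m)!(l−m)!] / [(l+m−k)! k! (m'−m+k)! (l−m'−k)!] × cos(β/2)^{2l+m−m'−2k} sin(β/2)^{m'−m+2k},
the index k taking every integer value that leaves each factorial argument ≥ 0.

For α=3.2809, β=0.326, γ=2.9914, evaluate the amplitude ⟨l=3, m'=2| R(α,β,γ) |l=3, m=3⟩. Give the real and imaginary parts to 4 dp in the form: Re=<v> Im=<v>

Split into d^3_{2,3}(β=0.326) × two z-phases.
Half-angle: c=0.986745, s=0.162279. N=√(120·1·720·1)=293.938769
k∈{1} keeps every argument non-negative
  k=1: (−1)^0·293.9388/(120)·0.9867^5·0.1623^1 = +0.371846
d^3_{2,3}(0.326) = +0.371846
Attach z-rotation phases: D = e^{-i(2)(3.2809)}·(+0.371846)·e^{-i(3)(2.9914)} = -0.366361-0.063629i

Re=-0.3664 Im=-0.0636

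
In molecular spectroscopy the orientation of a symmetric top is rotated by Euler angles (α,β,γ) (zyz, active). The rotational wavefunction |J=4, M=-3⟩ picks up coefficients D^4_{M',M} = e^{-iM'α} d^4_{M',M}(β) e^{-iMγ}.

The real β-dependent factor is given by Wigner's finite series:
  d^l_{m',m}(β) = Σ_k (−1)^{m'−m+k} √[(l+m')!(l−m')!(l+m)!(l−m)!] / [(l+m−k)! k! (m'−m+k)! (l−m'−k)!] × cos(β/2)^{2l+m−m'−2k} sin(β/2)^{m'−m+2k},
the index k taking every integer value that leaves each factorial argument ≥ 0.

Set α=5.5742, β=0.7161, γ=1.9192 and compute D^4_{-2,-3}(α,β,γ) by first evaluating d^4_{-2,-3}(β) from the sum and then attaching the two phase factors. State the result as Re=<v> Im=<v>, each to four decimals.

Split into d^4_{-2,-3}(β=0.7161) × two z-phases.
With c≡cos(β/2)=0.936582 and s≡sin(β/2)=0.350449, N=[2·720·1·5040]^{1/2}=2693.993318
k: max(0,(-3)−(-2))=0 … min(4+(-3),4−(-2))=1
  k=0: (−1)^1·2693.9933/(720)·0.9366^7·0.3504^1 = -0.828913
  k=1: (−1)^2·2693.9933/(240)·0.9366^5·0.3504^3 = +0.348167
d^4_{-2,-3}(0.7161) = -0.828913 +0.348167 = -0.480746
D = (+0.152232-0.988345i)·(-0.480746)·(+0.865030-0.501719i) = +0.175081+0.447731i

Re=0.1751 Im=0.4477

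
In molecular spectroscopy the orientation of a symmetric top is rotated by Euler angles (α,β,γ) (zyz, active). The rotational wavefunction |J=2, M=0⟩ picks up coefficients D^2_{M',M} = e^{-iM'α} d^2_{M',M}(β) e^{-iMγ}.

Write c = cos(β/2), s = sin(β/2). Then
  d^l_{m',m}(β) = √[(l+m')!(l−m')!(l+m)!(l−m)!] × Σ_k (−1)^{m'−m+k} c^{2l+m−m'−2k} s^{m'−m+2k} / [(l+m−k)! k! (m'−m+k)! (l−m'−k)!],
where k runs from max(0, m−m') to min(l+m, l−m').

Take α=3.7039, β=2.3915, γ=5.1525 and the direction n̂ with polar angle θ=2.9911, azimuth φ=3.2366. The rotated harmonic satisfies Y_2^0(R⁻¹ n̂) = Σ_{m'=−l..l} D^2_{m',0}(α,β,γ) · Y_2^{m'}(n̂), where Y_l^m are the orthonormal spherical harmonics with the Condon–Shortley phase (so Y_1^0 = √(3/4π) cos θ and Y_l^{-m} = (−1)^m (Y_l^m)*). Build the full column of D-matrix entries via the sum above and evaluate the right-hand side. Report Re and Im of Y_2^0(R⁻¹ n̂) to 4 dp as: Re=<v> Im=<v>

Re=0.3125 Im=0.0000

Need the full column D^2_{m',0} for m'=−2..2 at α=3.7039, β=2.3915, γ=5.1525.
cos(β/2)=0.366316, sin(β/2)=0.930491
d^2_{-2,0}: single k=2 term ⇒ +0.284584;  D = +0.122805+0.256724i
d^2_{-1,0}: k∈[1..2] ⇒ +0.112035 -0.722882 = -0.610846;  D = +0.516793+0.325666i
d^2_{0,0}: k∈[0..2] ⇒ +0.018006 -0.464724 +0.749632 = +0.302914;  D = +0.302914+0.000000i
d^2_{1,0}: k∈[0..1] ⇒ -0.112035 +0.722882 = +0.610846;  D = -0.516793+0.325666i
d^2_{2,0}: single k=0 term ⇒ +0.284584;  D = +0.122805-0.256724i
Y_2^{m'}(θ=2.9911,φ=3.2366) and Σ D·Y over m':
  (+0.1228+0.2567i)·(+0.0085-0.0016i)  (+0.5168+0.3257i)·(+0.1140-0.0109i)  (+0.3029+0.0000i)·(+0.6095+0.0000i)  (-0.5168+0.3257i)·(-0.1140-0.0109i)  (+0.1228-0.2567i)·(+0.0085+0.0016i)
Y_2^0(R⁻¹ n̂) = +0.312470+0.000000i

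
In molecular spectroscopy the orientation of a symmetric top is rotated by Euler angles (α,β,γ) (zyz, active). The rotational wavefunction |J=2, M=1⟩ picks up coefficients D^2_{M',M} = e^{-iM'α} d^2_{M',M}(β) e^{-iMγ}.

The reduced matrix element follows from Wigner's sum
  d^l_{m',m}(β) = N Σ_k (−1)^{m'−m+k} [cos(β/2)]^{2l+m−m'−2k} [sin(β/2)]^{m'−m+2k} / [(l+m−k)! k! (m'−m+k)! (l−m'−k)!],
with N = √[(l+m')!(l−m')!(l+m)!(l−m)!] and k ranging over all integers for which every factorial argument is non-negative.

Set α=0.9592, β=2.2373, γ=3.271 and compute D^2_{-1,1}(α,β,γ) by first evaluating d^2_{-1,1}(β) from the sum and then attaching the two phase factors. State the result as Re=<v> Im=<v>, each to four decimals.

First d^2_{-1,1}(β=2.2373), then the phase factors e^{-i(-1)α} and e^{-i(1)γ}:
With c≡cos(β/2)=0.436897 and s≡sin(β/2)=0.899511, N=[1·6·6·1]^{1/2}=6.000000
k∈{2,3} keeps every argument non-negative
  k=2: (−1)^0·6.0000/(2)·0.4369^2·0.8995^2 = +0.463333
  k=3: (−1)^1·6.0000/(6)·0.4369^0·0.8995^4 = -0.654677
d^2_{-1,1}(2.2373) = +0.463333 -0.654677 = -0.191344
Attach z-rotation phases: D = e^{-i(-1)(0.9592)}·(-0.191344)·e^{-i(1)(3.271)} = +0.129162+0.141172i

Re=0.1292 Im=0.1412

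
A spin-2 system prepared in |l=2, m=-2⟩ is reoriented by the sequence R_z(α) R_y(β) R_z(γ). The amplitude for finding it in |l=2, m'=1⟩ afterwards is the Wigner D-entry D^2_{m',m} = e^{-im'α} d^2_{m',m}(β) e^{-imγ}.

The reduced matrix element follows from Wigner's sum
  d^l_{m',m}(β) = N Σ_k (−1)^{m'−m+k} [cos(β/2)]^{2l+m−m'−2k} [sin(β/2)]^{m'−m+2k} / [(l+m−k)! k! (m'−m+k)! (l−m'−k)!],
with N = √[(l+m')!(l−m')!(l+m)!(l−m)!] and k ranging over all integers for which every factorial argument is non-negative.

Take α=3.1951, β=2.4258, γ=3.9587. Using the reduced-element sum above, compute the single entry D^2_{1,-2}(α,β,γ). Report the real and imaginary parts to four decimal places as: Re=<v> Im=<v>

D^2_{1,-2}(3.1951,2.4258,3.9587) = e^{-i·1·3.1951}·d^2_{1,-2}(2.4258)·e^{-i·-2·3.9587}. Compute d first:
With c≡cos(β/2)=0.350305 and s≡sin(β/2)=0.936636, N=[6·1·1·24]^{1/2}=12.000000
The bounds max(0,m−m')=0 and min(l+m,l−m')=0 give 1 term
  k=0: (−1)^3·12.0000/(6)·0.3503^1·0.9366^3 = -0.575689
d^2_{1,-2}(2.4258) = -0.575689
D = (-0.998569+0.053482i)·(-0.575689)·(-0.063376+0.997990i) = -0.005706+0.575661i

Re=-0.0057 Im=0.5757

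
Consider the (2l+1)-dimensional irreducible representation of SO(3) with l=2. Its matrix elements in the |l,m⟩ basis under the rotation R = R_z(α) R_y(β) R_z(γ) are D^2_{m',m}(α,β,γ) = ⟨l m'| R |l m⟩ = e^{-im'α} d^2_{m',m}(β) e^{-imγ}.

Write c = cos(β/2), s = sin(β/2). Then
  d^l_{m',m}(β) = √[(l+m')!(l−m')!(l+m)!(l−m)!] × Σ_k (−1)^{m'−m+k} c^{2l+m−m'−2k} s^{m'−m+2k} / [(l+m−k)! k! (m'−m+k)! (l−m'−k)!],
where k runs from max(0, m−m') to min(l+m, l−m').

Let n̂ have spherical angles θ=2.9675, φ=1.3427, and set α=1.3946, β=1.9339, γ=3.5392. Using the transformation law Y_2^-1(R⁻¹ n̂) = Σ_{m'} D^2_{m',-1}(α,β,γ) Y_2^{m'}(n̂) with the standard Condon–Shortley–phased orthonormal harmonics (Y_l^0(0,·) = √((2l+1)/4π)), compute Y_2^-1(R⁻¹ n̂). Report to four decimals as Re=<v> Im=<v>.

Need the full column D^2_{m',-1} for m'=−2..2 at α=1.3946, β=1.9339, γ=3.5392.
cos(β/2)=0.567813, sin(β/2)=0.823158
d^2_{-2,-1}: single k=1 term ⇒ +0.301390;  D = +0.301082+0.013623i
d^2_{-1,-1}: k∈[0..1] ⇒ +0.103949 -0.655387 = -0.551438;  D = -0.121099+0.537976i
d^2_{0,-1}: k∈[0..1] ⇒ -0.369126 +0.775765 = +0.406639;  D = -0.374917-0.157456i
d^2_{1,-1}: k∈[0..1] ⇒ +0.655387 -0.459126 = +0.196260;  D = -0.106536+0.164828i
d^2_{2,-1}: single k=0 term ⇒ -0.633409;  D = -0.463458-0.431756i
Y_2^{m'}(θ=2.9675,φ=1.3427) and Σ D·Y over m':
  (+0.3011+0.0136i)·(-0.0104-0.0051i)  (-0.1211+0.5380i)·(-0.0298+0.1284i)  (-0.3749-0.1575i)·(+0.6024+0.0000i)  (-0.1065+0.1648i)·(+0.0298+0.1284i)  (-0.4635-0.4318i)·(-0.0104+0.0051i)
Y_2^-1(R⁻¹ n̂) = -0.311677-0.134748i

Re=-0.3117 Im=-0.1347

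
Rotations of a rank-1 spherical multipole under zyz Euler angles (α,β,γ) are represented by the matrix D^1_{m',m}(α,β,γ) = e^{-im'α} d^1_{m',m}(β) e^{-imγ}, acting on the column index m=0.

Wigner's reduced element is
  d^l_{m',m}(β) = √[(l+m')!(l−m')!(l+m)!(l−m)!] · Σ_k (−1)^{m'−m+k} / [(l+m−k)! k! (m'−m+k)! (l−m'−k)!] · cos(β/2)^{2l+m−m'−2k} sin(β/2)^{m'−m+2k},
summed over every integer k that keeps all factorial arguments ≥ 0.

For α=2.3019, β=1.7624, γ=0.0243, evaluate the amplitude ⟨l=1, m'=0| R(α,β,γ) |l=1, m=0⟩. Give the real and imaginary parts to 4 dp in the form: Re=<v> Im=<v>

First d^1_{0,0}(β=1.7624), then the phase factors e^{-i(0)α} and e^{-i(0)γ}:
c=cos(1.7624/2)=0.636226, s=sin(1.7624/2)=0.771503; N=√[1·1·1·1]=1.000000
The bounds max(0,m−m')=0 and min(l+m,l−m')=1 give 2 terms
  k=0: (−1)^0·1.0000/(1)·0.6362^2·0.7715^0 = +0.404783
  k=1: (−1)^1·1.0000/(1)·0.6362^0·0.7715^2 = -0.595217
d^1_{0,0}(1.7624) = +0.404783 -0.595217 = -0.190433
Attach z-rotation phases: D = e^{-i(0)(2.3019)}·(-0.190433)·e^{-i(0)(0.0243)} = -0.190433+0.000000i

Re=-0.1904 Im=0.0000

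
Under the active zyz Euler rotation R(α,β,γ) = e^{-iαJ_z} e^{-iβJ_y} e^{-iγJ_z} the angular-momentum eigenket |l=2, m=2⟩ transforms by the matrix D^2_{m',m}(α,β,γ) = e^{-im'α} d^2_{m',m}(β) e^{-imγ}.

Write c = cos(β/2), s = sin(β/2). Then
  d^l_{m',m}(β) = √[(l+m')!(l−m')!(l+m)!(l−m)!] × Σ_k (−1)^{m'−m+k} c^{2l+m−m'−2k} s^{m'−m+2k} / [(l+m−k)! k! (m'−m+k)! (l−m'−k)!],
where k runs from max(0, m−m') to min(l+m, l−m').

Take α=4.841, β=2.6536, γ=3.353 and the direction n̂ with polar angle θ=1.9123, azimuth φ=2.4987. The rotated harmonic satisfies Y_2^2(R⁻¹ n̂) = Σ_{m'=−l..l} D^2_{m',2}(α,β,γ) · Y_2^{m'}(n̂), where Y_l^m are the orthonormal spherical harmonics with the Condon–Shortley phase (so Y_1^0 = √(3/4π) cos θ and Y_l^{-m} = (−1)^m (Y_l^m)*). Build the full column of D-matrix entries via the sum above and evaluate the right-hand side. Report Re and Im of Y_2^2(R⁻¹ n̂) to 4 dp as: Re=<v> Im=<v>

Re=-0.1271 Im=-0.3647

Need the full column D^2_{m',2} for m'=−2..2 at α=4.841, β=2.6536, γ=3.353.
cos(β/2)=0.241583, sin(β/2)=0.970380
d^2_{-2,2}: single k=4 term ⇒ +0.886682;  D = -0.874553+0.146158i
d^2_{-1,2}: single k=3 term ⇒ +0.441490;  D = -0.128022-0.422521i
d^2_{0,2}: single k=2 term ⇒ +0.134614;  D = +0.122760-0.055236i
d^2_{1,2}: single k=1 term ⇒ +0.027363;  D = +0.014336+0.023307i
d^2_{2,2}: single k=0 term ⇒ +0.003406;  D = -0.002648+0.002142i
Y_2^{m'}(θ=1.9123,φ=2.4987) and Σ D·Y over m':
  (-0.8746+0.1462i)·(+0.0964+0.3291i)  (-0.1280-0.4225i)·(+0.1951+0.1462i)  (+0.1228-0.0552i)·(-0.2093+0.0000i)  (+0.0143+0.0233i)·(-0.1951+0.1462i)  (-0.0026+0.0021i)·(+0.0964-0.3291i)
Y_2^2(R⁻¹ n̂) = -0.127103-0.364703i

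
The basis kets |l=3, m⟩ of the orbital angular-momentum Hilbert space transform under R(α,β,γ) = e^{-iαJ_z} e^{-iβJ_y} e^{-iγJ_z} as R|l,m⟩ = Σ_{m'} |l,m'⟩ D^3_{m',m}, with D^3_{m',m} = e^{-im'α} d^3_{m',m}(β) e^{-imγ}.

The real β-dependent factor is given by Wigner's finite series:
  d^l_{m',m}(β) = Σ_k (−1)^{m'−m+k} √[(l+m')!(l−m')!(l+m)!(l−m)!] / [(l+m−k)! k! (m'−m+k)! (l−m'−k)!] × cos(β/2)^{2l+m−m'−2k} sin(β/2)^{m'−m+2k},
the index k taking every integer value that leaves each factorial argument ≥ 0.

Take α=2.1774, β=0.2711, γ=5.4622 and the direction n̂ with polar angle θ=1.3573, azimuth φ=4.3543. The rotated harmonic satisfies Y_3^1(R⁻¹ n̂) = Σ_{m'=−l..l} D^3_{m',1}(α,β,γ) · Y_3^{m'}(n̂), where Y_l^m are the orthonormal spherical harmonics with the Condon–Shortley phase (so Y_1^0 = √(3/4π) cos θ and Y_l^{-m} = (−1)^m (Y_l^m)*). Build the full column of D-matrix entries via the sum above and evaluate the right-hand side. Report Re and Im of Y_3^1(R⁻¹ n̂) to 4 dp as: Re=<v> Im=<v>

Need the full column D^3_{m',1} for m'=−3..3 at α=2.1774, β=0.2711, γ=5.4622.
cos(β/2)=0.990827, sin(β/2)=0.135135
d^3_{-3,1}: single k=4 term ⇒ +0.001268;  D = +0.000609+0.001112i
d^3_{-2,1}: k∈[3..4] ⇒ +0.015182 -0.000141 = +0.015041;  D = +0.006723-0.013455i
d^3_{-1,1}: k∈[2..4] ⇒ +0.105604 -0.002619 +0.000006 = +0.102991;  D = -0.101937+0.014699i
d^3_{0,1}: k∈[1..3] ⇒ +0.447043 -0.024947 +0.000155 = +0.422251;  D = +0.287764+0.309010i
d^3_{1,1}: k∈[0..2] ⇒ +0.946210 -0.140805 +0.001964 = +0.807369;  D = +0.171762-0.788887i
d^3_{2,1}: k∈[0..1] ⇒ -0.408092 +0.015182 = -0.392910;  D = +0.363073-0.150187i
d^3_{3,1}: single k=0 term ⇒ +0.068167;  D = +0.057317+0.036898i
Y_3^{m'}(θ=1.3573,φ=4.3543) and Σ D·Y over m':
  (+0.0006+0.0011i)·(+0.3424-0.1855i)  (+0.0067-0.0135i)·(-0.1560-0.1358i)  (-0.1019+0.0147i)·(+0.0859-0.2294i)  (+0.2878+0.3090i)·(-0.2195+0.0000i)  (+0.1718-0.7889i)·(-0.0859-0.2294i)  (+0.3631-0.1502i)·(-0.1560+0.1358i)  (+0.0573+0.0369i)·(-0.3424-0.1855i)
Y_3^1(R⁻¹ n̂) = -0.315747+0.036068i

Re=-0.3157 Im=0.0361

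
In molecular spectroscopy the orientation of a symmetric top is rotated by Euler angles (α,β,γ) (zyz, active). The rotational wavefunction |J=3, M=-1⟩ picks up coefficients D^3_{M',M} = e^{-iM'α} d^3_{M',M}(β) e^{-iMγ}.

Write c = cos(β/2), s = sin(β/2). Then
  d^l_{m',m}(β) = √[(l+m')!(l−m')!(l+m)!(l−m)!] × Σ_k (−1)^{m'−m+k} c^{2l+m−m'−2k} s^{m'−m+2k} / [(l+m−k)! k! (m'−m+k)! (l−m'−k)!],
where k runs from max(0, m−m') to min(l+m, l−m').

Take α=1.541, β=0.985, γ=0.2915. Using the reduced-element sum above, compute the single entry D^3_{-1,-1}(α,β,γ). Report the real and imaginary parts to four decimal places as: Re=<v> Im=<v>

Re=0.0976 Im=-0.3645

Split into d^3_{-1,-1}(β=0.985) × two z-phases.
Half-angle: c=0.881154, s=0.472830. N=√(2·24·2·24)=48.000000
k∈{0,1,2} keeps every argument non-negative
  k=0: (−1)^0·48.0000/(48)·0.8812^6·0.4728^0 = +0.468069
  k=1: (−1)^1·48.0000/(6)·0.8812^4·0.4728^2 = -1.078219
  k=2: (−1)^2·48.0000/(8)·0.8812^2·0.4728^4 = +0.232850
d^3_{-1,-1}(0.985) = +0.468069 -1.078219 +0.232850 = -0.377300
Phases: e^{-i·(-1)·1.541}=+0.029792+0.999556i, e^{-i·(-1)·0.2915}=+0.957814+0.287389i ⇒ D=+0.097618-0.364454i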